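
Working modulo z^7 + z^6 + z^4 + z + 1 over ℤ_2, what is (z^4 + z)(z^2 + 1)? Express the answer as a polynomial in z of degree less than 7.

Multiply in ℤ_2[z]: (z^4 + z)·(z^2 + 1) = z^6 + z^4 + z^3 + z.
Reduced: z^6 + z^4 + z^3 + z.

z^6 + z^4 + z^3 + z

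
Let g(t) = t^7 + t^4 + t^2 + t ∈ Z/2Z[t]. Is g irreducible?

No

Check for roots in Z/2Z: g(0) = 0 → root; g(1) = 0 → root.
g(0) = 0, so (t) divides g(t); g is reducible.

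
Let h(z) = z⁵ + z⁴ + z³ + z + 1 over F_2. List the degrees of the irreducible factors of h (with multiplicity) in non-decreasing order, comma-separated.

Roots in F_2: h(0) = 1; h(1) = 1.
Complete factorization: h(z) = (z⁵ + z⁴ + z³ + z + 1).
Factor degrees with multiplicity: 5 = 5.

5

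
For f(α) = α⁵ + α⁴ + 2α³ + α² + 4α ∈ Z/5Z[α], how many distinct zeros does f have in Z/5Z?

2

Evaluate at each of the 5 elements of Z/5Z:
f(0) = 0 → root; f(1) = 4; f(2) = 1; f(3) = 4; f(4) = 0 → root.
Roots: {0, 4}.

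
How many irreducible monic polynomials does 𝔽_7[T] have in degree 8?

720300

Gauss's count: N_{7}(8) = (1/8) Σ_{d|8} μ(8/d)·7^d.
Divisors of 8: 1, 2, 4, 8; μ(8/d) for each: 0, 0, -1, 1.
Σ = − 7^4 + 7^8 = 5762400.
N = 5762400/8 = 720300.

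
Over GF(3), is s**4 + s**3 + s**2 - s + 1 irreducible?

No

Write f(s) = s**4 + s**3 + s**2 - s + 1.
Check for roots in GF(3): f(0) = 1; f(1) = 0 → root; f(2) = 0 → root.
f(1) = 0, so (s − 1) divides f(s); f is reducible.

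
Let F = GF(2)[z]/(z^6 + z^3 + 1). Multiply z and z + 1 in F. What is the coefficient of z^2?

Multiply in GF(2)[z]: (z)·(z + 1) = z^2 + z.
Reduced: z^2 + z.

1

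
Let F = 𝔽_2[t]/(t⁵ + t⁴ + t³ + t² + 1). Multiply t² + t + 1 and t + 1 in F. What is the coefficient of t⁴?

Multiply in 𝔽_2[t]: (t² + t + 1)·(t + 1) = t³ + 1.
Reduced: t³ + 1.

0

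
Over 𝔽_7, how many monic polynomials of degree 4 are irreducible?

Gauss's count: N_{7}(4) = (1/4) Σ_{d|4} μ(4/d)·7^d.
Divisors of 4: 1, 2, 4; μ(4/d) for each: 0, -1, 1.
Σ = − 7^2 + 7^4 = 2352.
N = 2352/4 = 588.

588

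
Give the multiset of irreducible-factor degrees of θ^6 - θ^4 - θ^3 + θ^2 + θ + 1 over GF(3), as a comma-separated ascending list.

Write f(θ) = θ^6 - θ^4 - θ^3 + θ^2 + θ + 1.
Roots in GF(3): f(0) = 1; f(1) = 2; f(2) = 2.
Complete factorization: f(θ) = (θ^6 - θ^4 - θ^3 + θ^2 + θ + 1).
Factor degrees with multiplicity: 6 = 6.

6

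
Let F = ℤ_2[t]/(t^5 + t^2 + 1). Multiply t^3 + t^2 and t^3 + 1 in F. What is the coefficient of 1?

Multiply in ℤ_2[t]: (t^3 + t^2)·(t^3 + 1) = t^6 + t^5 + t^3 + t^2.
Reduce using t^5 ≡ t^2 + 1 (mod t^5 + t^2 + 1).
Reduced: t + 1.

1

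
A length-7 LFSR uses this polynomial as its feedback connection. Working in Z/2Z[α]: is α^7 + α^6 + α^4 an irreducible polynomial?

No

Write g(α) = α^7 + α^6 + α^4.
Check for roots in Z/2Z: g(0) = 0 → root; g(1) = 1.
g(0) = 0, so (α) divides g(α); g is reducible.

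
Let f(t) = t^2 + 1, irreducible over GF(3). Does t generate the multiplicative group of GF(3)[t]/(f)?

No

|GF(3^2)^×| = 3^2 − 1 = 8. Prime factorization: 8 = 2^3.
f is primitive ⇔ t has order 8 in GF(3)[t]/(f), i.e. t^(8/q) ≠ 1 for each prime q | 8.
t^(4) mod f = 1
Since t^(4) = 1, the order of t divides 4 < 8; not primitive.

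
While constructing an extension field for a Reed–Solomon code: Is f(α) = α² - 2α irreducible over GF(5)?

Check for roots in GF(5): f(0) = 0 → root; f(1) = 4; f(2) = 0 → root; f(3) = 3; f(4) = 3.
f(0) = 0, so (α) divides f(α); f is reducible.

No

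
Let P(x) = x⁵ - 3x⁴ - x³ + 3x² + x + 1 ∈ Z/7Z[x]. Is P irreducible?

Check for roots in Z/7Z: P(0) = 1; P(1) = 2; P(2) = 5; P(3) = 4; P(4) = 0 → root; P(5) = 2; P(6) = 0 → root.
P(4) = 0, so (x − 4) divides P(x); P is reducible.

No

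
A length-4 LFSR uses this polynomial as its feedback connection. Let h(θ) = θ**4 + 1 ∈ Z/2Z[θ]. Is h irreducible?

Check for roots in Z/2Z: h(0) = 1; h(1) = 0 → root.
h(1) = 0, so (θ − 1) divides h(θ); h is reducible.

No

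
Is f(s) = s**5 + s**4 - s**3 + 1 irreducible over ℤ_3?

Yes

Check for roots in ℤ_3: f(0) = 1; f(1) = 2; f(2) = 2.
No roots, so no linear factors.
Monic irreducibles of degree 2 over GF(3): s**2 + 1, s**2 + s - 1, s**2 - s - 1.
None of them divide f (all give nonzero remainder).
No irreducible factor of degree ≤ 2 exists, so f is irreducible over GF(3).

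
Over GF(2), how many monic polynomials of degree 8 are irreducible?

Gauss's count: N_{2}(8) = (1/8) Σ_{d|8} μ(8/d)·2^d.
Divisors of 8: 1, 2, 4, 8; μ(8/d) for each: 0, 0, -1, 1.
Σ = − 2^4 + 2^8 = 240.
N = 240/8 = 30.

30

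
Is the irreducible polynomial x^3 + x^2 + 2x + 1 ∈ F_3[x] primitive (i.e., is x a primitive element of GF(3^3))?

Yes

Write f(x) = x^3 + x^2 + 2x + 1.
|GF(3^3)^×| = 3^3 − 1 = 26. Prime factorization: 26 = 2·13.
f is primitive ⇔ x has order 26 in GF(3)[x]/(f), i.e. x^(26/q) ≠ 1 for each prime q | 26.
x^(13) mod f = 2.
x^(2) mod f = x^2.
None equal 1, so x has full order 26; f is primitive.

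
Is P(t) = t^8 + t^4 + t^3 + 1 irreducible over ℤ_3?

Check for roots in ℤ_3: P(0) = 1; P(1) = 1; P(2) = 2.
No roots, so no linear factors.
Monic irreducibles of degree 2 over GF(3): t^2 + 1, t^2 + t - 1, t^2 - t - 1.
None of them divide P (all give nonzero remainder).
Degree-3 irreducible divisors: test the 8 monic irreducibles of degree 3 over GF(3).
None of them divide P (all give nonzero remainder).
Degree-4 irreducible divisors: test the 18 monic irreducibles of degree 4 over GF(3).
None of them divide P (all give nonzero remainder).
No irreducible factor of degree ≤ 4 exists, so P is irreducible over GF(3).

Yes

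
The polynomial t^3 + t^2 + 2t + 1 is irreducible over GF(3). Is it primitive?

Write f(t) = t^3 + t^2 + 2t + 1.
|GF(3^3)^×| = 3^3 − 1 = 26. Prime factorization: 26 = 2·13.
f is primitive ⇔ t has order 26 in GF(3)[t]/(f), i.e. t^(26/q) ≠ 1 for each prime q | 26.
t^(13) mod f = 2.
t^(2) mod f = t^2.
None equal 1, so t has full order 26; f is primitive.

Yes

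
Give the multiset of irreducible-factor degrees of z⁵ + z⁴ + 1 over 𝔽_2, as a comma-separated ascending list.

2, 3

Write h(z) = z⁵ + z⁴ + 1.
Roots in 𝔽_2: h(0) = 1; h(1) = 1.
Complete factorization: h(z) = (z² + z + 1)·(z³ + z + 1).
Factor degrees with multiplicity: 2 + 3 = 5.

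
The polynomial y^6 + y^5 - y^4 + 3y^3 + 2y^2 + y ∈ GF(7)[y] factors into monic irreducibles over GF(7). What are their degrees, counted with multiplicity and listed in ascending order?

1, 1, 1, 3

Write h(y) = y^6 + y^5 - y^4 + 3y^3 + 2y^2 + y.
Linear factors from roots: (y), (y - 1).
Complete factorization: h(y) = (y)·(y - 1)^2·(y^3 + 3y^2 - 3y + 1).
Factor degrees with multiplicity: 1 + 1 + 1 + 3 = 6.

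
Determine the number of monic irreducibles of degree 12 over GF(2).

335

Gauss's count: N_{2}(12) = (1/12) Σ_{d|12} μ(12/d)·2^d.
Divisors of 12: 1, 2, 3, 4, 6, 12; μ(12/d) for each: 0, 1, 0, -1, -1, 1.
Σ = 2^2 − 2^4 − 2^6 + 2^12 = 4020.
N = 4020/12 = 335.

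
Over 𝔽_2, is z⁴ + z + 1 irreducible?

Yes

Write m(z) = z⁴ + z + 1.
Check for roots in 𝔽_2: m(0) = 1; m(1) = 1.
No roots, so no linear factors.
Monic irreducibles of degree 2 over GF(2): z² + z + 1.
None of them divide m (all give nonzero remainder).
No irreducible factor of degree ≤ 2 exists, so m is irreducible over GF(2).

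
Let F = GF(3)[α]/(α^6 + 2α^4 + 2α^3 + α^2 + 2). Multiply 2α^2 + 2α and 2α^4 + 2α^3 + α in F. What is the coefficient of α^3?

0

Multiply in GF(3)[α]: (2α^2 + 2α)·(2α^4 + 2α^3 + α) = α^6 + 2α^5 + α^4 + 2α^3 + 2α^2.
Reduce using α^6 ≡ α^4 + α^3 + 2α^2 + 1 (mod α^6 + 2α^4 + 2α^3 + α^2 + 2).
Reduced: 2α^5 + 2α^4 + α^2 + 1.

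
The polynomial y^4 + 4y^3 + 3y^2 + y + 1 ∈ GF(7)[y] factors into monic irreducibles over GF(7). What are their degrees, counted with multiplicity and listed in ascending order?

Write f(y) = y^4 + 4y^3 + 3y^2 + y + 1.
Linear factors from roots: (y + 5), (y + 1).
Complete factorization: f(y) = (y + 1)·(y + 5)·(y^2 + 5y + 3).
Factor degrees with multiplicity: 1 + 1 + 2 = 4.

1, 1, 2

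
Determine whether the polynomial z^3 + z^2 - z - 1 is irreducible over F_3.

Write m(z) = z^3 + z^2 - z - 1.
Check for roots in F_3: m(0) = 2; m(1) = 0 → root; m(2) = 0 → root.
m(1) = 0, so (z − 1) divides m(z); m is reducible.

No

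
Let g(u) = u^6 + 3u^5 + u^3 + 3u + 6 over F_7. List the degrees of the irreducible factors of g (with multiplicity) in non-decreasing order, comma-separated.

Linear factors from roots: (u + 6), (u + 1).
Complete factorization: g(u) = (u + 1)·(u + 6)·(u^2 + 4u + 6)·(u^2 + 6u + 6).
Factor degrees with multiplicity: 1 + 1 + 2 + 2 = 6.

1, 1, 2, 2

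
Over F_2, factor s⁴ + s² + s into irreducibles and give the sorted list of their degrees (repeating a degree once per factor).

Write g(s) = s⁴ + s² + s.
Roots in F_2: g(0) = 0 → root; g(1) = 1.
Linear factors from roots: (s).
Complete factorization: g(s) = (s)·(s³ + s + 1).
Factor degrees with multiplicity: 1 + 3 = 4.

1, 3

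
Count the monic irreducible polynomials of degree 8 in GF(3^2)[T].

Gauss's count: N_{9}(8) = (1/8) Σ_{d|8} μ(8/d)·9^d.
Divisors of 8: 1, 2, 4, 8; μ(8/d) for each: 0, 0, -1, 1.
Σ = − 9^4 + 9^8 = 43040160.
N = 43040160/8 = 5380020.

5380020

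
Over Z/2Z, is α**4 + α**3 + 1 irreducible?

Yes

Write f(α) = α**4 + α**3 + 1.
Check for roots in Z/2Z: f(0) = 1; f(1) = 1.
No roots, so no linear factors.
Monic irreducibles of degree 2 over GF(2): α**2 + α + 1.
None of them divide f (all give nonzero remainder).
No irreducible factor of degree ≤ 2 exists, so f is irreducible over GF(2).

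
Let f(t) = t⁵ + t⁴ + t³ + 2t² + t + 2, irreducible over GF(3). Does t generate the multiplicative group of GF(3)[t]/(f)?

|GF(3^5)^×| = 3^5 − 1 = 242. Prime factorization: 242 = 2·11^2.
f is primitive ⇔ t has order 242 in GF(3)[t]/(f), i.e. t^(242/q) ≠ 1 for each prime q | 242.
t^(121) mod f = 1
t^(22) mod f = 2t⁴ + 2t³ + 2.
Since t^(121) = 1, the order of t divides 121 < 242; not primitive.

No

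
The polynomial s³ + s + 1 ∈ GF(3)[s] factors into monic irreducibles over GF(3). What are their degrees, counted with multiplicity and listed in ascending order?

1, 2

Write g(s) = s³ + s + 1.
Roots in GF(3): g(0) = 1; g(1) = 0 → root; g(2) = 2.
Linear factors from roots: (s + 2).
Complete factorization: g(s) = (s + 2)·(s² + s + 2).
Factor degrees with multiplicity: 1 + 2 = 3.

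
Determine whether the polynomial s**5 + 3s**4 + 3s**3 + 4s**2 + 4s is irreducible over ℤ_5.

Write P(s) = s**5 + 3s**4 + 3s**3 + 4s**2 + 4s.
Check for roots in ℤ_5: P(0) = 0 → root; P(1) = 0 → root; P(2) = 3; P(3) = 0 → root; P(4) = 4.
P(0) = 0, so (s) divides P(s); P is reducible.

No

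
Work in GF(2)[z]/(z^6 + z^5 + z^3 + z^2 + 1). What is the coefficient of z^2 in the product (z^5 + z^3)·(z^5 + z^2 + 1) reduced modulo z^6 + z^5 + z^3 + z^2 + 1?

0

Multiply in GF(2)[z]: (z^5 + z^3)·(z^5 + z^2 + 1) = z^10 + z^8 + z^7 + z^3.
Reduce using z^6 ≡ z^5 + z^3 + z^2 + 1 (mod z^6 + z^5 + z^3 + z^2 + 1).
Reduced: z^5 + z^4.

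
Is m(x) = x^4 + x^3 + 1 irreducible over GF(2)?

Check for roots in GF(2): m(0) = 1; m(1) = 1.
No roots, so no linear factors.
Monic irreducibles of degree 2 over GF(2): x^2 + x + 1.
None of them divide m (all give nonzero remainder).
No irreducible factor of degree ≤ 2 exists, so m is irreducible over GF(2).

Yes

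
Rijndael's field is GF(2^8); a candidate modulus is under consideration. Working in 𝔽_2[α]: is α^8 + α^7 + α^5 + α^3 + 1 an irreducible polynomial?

Yes

Write h(α) = α^8 + α^7 + α^5 + α^3 + 1.
Check for roots in 𝔽_2: h(0) = 1; h(1) = 1.
No roots, so no linear factors.
Monic irreducibles of degree 2 over GF(2): α^2 + α + 1.
None of them divide h (all give nonzero remainder).
Monic irreducibles of degree 3 over GF(2): α^3 + α + 1, α^3 + α^2 + 1.
None of them divide h (all give nonzero remainder).
Monic irreducibles of degree 4 over GF(2): α^4 + α + 1, α^4 + α^3 + 1, α^4 + α^3 + α^2 + α + 1.
None of them divide h (all give nonzero remainder).
No irreducible factor of degree ≤ 4 exists, so h is irreducible over GF(2).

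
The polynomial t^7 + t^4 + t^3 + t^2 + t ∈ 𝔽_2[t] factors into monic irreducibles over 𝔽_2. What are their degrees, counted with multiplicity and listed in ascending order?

Write f(t) = t^7 + t^4 + t^3 + t^2 + t.
Roots in 𝔽_2: f(0) = 0 → root; f(1) = 1.
Linear factors from roots: (t).
Complete factorization: f(t) = (t)·(t^2 + t + 1)·(t^4 + t^3 + 1).
Factor degrees with multiplicity: 1 + 2 + 4 = 7.

1, 2, 4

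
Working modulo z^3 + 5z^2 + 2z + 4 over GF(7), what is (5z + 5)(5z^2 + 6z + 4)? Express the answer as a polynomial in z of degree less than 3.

Multiply in GF(7)[z]: (5z + 5)·(5z^2 + 6z + 4) = 4z^3 + 6z^2 + z + 6.
Reduce using z^3 ≡ 2z^2 + 5z + 3 (mod z^3 + 5z^2 + 2z + 4).
Reduced: 4.

4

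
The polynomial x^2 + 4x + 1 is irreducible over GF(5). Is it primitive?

Write f(x) = x^2 + 4x + 1.
|GF(5^2)^×| = 5^2 − 1 = 24. Prime factorization: 24 = 2^3·3.
f is primitive ⇔ x has order 24 in GF(5)[x]/(f), i.e. x^(24/q) ≠ 1 for each prime q | 24.
x^(12) mod f = 1
x^(8) mod f = x + 4.
Since x^(12) = 1, the order of x divides 12 < 24; not primitive.

No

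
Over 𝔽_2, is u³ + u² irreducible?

No

Write P(u) = u³ + u².
Check for roots in 𝔽_2: P(0) = 0 → root; P(1) = 0 → root.
P(0) = 0, so (u) divides P(u); P is reducible.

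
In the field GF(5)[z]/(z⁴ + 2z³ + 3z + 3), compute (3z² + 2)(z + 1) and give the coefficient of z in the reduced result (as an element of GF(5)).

Multiply in GF(5)[z]: (3z² + 2)·(z + 1) = 3z³ + 3z² + 2z + 2.
Reduced: 3z³ + 3z² + 2z + 2.

2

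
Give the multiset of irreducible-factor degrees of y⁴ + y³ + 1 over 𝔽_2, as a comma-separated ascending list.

4

Write f(y) = y⁴ + y³ + 1.
Roots in 𝔽_2: f(0) = 1; f(1) = 1.
Complete factorization: f(y) = (y⁴ + y³ + 1).
Factor degrees with multiplicity: 4 = 4.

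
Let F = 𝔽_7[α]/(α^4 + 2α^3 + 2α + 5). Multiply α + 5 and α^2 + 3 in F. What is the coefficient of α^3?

1

Multiply in 𝔽_7[α]: (α + 5)·(α^2 + 3) = α^3 + 5α^2 + 3α + 1.
Reduced: α^3 + 5α^2 + 3α + 1.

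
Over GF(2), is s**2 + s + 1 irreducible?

Write f(s) = s**2 + s + 1.
Check for roots in GF(2): f(0) = 1; f(1) = 1.
No roots. A degree-2 polynomial over a field with no linear factor is irreducible.

Yes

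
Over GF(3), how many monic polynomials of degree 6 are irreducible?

116

By the necklace-counting formula, N_3(6) = (1/6) Σ_{d|6} μ(6/d)·3^d.
Divisors of 6: 1, 2, 3, 6; μ(6/d) for each: 1, -1, -1, 1.
Σ = 3^1 − 3^2 − 3^3 + 3^6 = 696.
N = 696/6 = 116.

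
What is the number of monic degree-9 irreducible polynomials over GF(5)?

The number of monic irreducibles of degree 9 over GF(5) is (1/9)·Σ_{d∣9} μ(9/d) 5^d.
Divisors of 9: 1, 3, 9; μ(9/d) for each: 0, -1, 1.
Σ = − 5^3 + 5^9 = 1953000.
N = 1953000/9 = 217000.

217000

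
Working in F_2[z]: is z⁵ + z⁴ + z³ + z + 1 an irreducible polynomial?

Yes

Write h(z) = z⁵ + z⁴ + z³ + z + 1.
Check for roots in F_2: h(0) = 1; h(1) = 1.
No roots, so no linear factors.
Monic irreducibles of degree 2 over GF(2): z² + z + 1.
None of them divide h (all give nonzero remainder).
No irreducible factor of degree ≤ 2 exists, so h is irreducible over GF(2).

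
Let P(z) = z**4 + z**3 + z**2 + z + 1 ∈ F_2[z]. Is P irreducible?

Yes

Check for roots in F_2: P(0) = 1; P(1) = 1.
No roots, so no linear factors.
Monic irreducibles of degree 2 over GF(2): z**2 + z + 1.
None of them divide P (all give nonzero remainder).
No irreducible factor of degree ≤ 2 exists, so P is irreducible over GF(2).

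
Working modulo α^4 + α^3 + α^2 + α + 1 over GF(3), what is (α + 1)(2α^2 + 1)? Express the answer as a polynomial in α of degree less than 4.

Multiply in GF(3)[α]: (α + 1)·(2α^2 + 1) = 2α^3 + 2α^2 + α + 1.
Reduced: 2α^3 + 2α^2 + α + 1.

2α^3 + 2α^2 + α + 1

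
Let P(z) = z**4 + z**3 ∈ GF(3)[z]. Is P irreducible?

Check for roots in GF(3): P(0) = 0 → root; P(1) = 2; P(2) = 0 → root.
P(0) = 0, so (z) divides P(z); P is reducible.

No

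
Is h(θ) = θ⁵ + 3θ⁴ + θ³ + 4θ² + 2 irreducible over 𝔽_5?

Check for roots in 𝔽_5: h(0) = 2; h(1) = 1; h(2) = 1; h(3) = 1; h(4) = 2.
No roots, so no linear factors.
Degree-2 irreducible divisors: test the 10 monic irreducibles of degree 2 over GF(5).
None of them divide h (all give nonzero remainder).
No irreducible factor of degree ≤ 2 exists, so h is irreducible over GF(5).

Yes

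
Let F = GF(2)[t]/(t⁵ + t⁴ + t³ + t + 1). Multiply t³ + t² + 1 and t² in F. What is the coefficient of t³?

Multiply in GF(2)[t]: (t³ + t² + 1)·(t²) = t⁵ + t⁴ + t².
Reduce using t⁵ ≡ t⁴ + t³ + t + 1 (mod t⁵ + t⁴ + t³ + t + 1).
Reduced: t³ + t² + t + 1.

1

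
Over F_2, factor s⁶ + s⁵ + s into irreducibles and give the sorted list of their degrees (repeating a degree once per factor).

1, 2, 3

Write f(s) = s⁶ + s⁵ + s.
Roots in F_2: f(0) = 0 → root; f(1) = 1.
Linear factors from roots: (s).
Complete factorization: f(s) = (s)·(s² + s + 1)·(s³ + s + 1).
Factor degrees with multiplicity: 1 + 2 + 3 = 6.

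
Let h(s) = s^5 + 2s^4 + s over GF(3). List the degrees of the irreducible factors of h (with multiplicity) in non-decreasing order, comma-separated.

1, 1, 3

Roots in GF(3): h(0) = 0 → root; h(1) = 1; h(2) = 0 → root.
Linear factors from roots: (s), (s + 1).
Complete factorization: h(s) = (s)·(s + 1)·(s^3 + s^2 + 2s + 1).
Factor degrees with multiplicity: 1 + 1 + 3 = 5.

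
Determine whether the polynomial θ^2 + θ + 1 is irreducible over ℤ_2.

Yes

Write f(θ) = θ^2 + θ + 1.
Check for roots in ℤ_2: f(0) = 1; f(1) = 1.
No roots. A degree-2 polynomial over a field with no linear factor is irreducible.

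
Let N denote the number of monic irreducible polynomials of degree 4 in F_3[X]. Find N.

Gauss's count: N_{3}(4) = (1/4) Σ_{d|4} μ(4/d)·3^d.
Divisors of 4: 1, 2, 4; μ(4/d) for each: 0, -1, 1.
Σ = − 3^2 + 3^4 = 72.
N = 72/4 = 18.

18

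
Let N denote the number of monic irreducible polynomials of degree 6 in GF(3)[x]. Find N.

116

The number of monic irreducibles of degree 6 over GF(3) is (1/6)·Σ_{d∣6} μ(6/d) 3^d.
Divisors of 6: 1, 2, 3, 6; μ(6/d) for each: 1, -1, -1, 1.
Σ = 3^1 − 3^2 − 3^3 + 3^6 = 696.
N = 696/6 = 116.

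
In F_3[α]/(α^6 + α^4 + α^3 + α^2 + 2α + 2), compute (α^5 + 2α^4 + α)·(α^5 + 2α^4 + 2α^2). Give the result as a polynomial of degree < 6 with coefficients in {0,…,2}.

2α^5 + 2α^4

Multiply in F_3[α]: (α^5 + 2α^4 + α)·(α^5 + 2α^4 + 2α^2) = α^10 + α^9 + α^8 + 2α^7 + 2α^6 + 2α^5 + 2α^3.
Reduce using α^6 ≡ 2α^4 + 2α^3 + 2α^2 + α + 1 (mod α^6 + α^4 + α^3 + α^2 + 2α + 2).
Reduced: 2α^5 + 2α^4.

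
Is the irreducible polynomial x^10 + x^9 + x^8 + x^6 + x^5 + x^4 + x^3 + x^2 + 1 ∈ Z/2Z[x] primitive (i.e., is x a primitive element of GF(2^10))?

Write f(x) = x^10 + x^9 + x^8 + x^6 + x^5 + x^4 + x^3 + x^2 + 1.
|GF(2^10)^×| = 2^10 − 1 = 1023. Prime factorization: 1023 = 3·11·31.
f is primitive ⇔ x has order 1023 in GF(2)[x]/(f), i.e. x^(1023/q) ≠ 1 for each prime q | 1023.
x^(341) mod f = x^6 + x^5 + x^2 + x + 1.
x^(93) mod f = x^8 + x^7 + x^6 + x^4 + x^2.
x^(33) mod f = x^9 + x^6 + x^4 + x^3.
None equal 1, so x has full order 1023; f is primitive.

Yes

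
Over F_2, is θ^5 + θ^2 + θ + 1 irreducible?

Write P(θ) = θ^5 + θ^2 + θ + 1.
Check for roots in F_2: P(0) = 1; P(1) = 0 → root.
P(1) = 0, so (θ − 1) divides P(θ); P is reducible.

No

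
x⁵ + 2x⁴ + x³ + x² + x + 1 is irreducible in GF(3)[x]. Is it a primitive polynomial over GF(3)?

Write f(x) = x⁵ + 2x⁴ + x³ + x² + x + 1.
|GF(3^5)^×| = 3^5 − 1 = 242. Prime factorization: 242 = 2·11^2.
f is primitive ⇔ x has order 242 in GF(3)[x]/(f), i.e. x^(242/q) ≠ 1 for each prime q | 242.
x^(121) mod f = 2.
x^(22) mod f = 2x⁴ + x³ + 2.
None equal 1, so x has full order 242; f is primitive.

Yes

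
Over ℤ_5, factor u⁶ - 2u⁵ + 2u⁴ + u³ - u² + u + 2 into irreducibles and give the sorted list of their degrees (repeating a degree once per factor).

1, 1, 4

Write g(u) = u⁶ - 2u⁵ + 2u⁴ + u³ - u² + u + 2.
Roots in ℤ_5: g(0) = 2; g(1) = 4; g(2) = 0 → root; g(3) = 3; g(4) = 4.
Linear factors from roots: (u - 2).
Complete factorization: g(u) = (u - 2)^2·(u⁴ + 2u³ + u² + 2u - 2).
Factor degrees with multiplicity: 1 + 1 + 4 = 6.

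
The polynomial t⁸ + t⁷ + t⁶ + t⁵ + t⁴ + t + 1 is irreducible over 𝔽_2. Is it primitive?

No

Write f(t) = t⁸ + t⁷ + t⁶ + t⁵ + t⁴ + t + 1.
|GF(2^8)^×| = 2^8 − 1 = 255. Prime factorization: 255 = 3·5·17.
f is primitive ⇔ t has order 255 in GF(2)[t]/(f), i.e. t^(255/q) ≠ 1 for each prime q | 255.
t^(85) mod f = t⁶ + t⁵ + t⁴.
t^(51) mod f = 1
t^(15) mod f = t⁷ + t⁴ + t³ + 1.
Since t^(51) = 1, the order of t divides 51 < 255; not primitive.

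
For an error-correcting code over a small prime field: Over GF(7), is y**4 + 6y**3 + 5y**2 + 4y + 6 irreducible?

No

Write h(y) = y**4 + 6y**3 + 5y**2 + 4y + 6.
Check for roots in GF(7): h(0) = 6; h(1) = 1; h(2) = 0 → root; h(3) = 5; h(4) = 0 → root; h(5) = 0 → root; h(6) = 2.
h(2) = 0, so (y − 2) divides h(y); h is reducible.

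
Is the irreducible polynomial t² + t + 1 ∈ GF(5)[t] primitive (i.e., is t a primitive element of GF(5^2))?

No

Write f(t) = t² + t + 1.
|GF(5^2)^×| = 5^2 − 1 = 24. Prime factorization: 24 = 2^3·3.
f is primitive ⇔ t has order 24 in GF(5)[t]/(f), i.e. t^(24/q) ≠ 1 for each prime q | 24.
t^(12) mod f = 1
t^(8) mod f = 4t + 4.
Since t^(12) = 1, the order of t divides 12 < 24; not primitive.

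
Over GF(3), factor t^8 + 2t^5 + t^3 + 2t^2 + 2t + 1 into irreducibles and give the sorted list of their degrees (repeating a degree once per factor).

1, 1, 2, 2, 2

Write g(t) = t^8 + 2t^5 + t^3 + 2t^2 + 2t + 1.
Roots in GF(3): g(0) = 1; g(1) = 0 → root; g(2) = 2.
Linear factors from roots: (t + 2).
Complete factorization: g(t) = (t + 2)^2·(t^2 + 1)·(t^2 + t + 2)^2.
Factor degrees with multiplicity: 1 + 1 + 2 + 2 + 2 = 8.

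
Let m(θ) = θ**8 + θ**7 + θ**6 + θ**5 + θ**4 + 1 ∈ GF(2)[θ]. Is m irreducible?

Check for roots in GF(2): m(0) = 1; m(1) = 0 → root.
m(1) = 0, so (θ − 1) divides m(θ); m is reducible.

No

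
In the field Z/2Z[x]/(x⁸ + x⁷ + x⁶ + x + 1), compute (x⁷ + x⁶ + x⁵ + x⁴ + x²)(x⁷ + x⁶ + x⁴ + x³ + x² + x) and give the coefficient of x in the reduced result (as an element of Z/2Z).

0

Multiply in Z/2Z[x]: (x⁷ + x⁶ + x⁵ + x⁴ + x²)·(x⁷ + x⁶ + x⁴ + x³ + x² + x) = x¹⁴ + x¹¹ + x¹⁰ + x⁸ + x⁷ + x⁶ + x⁴ + x³.
Reduce using x⁸ ≡ x⁷ + x⁶ + x + 1 (mod x⁸ + x⁷ + x⁶ + x + 1).
Reduced: x⁵ + x⁴ + 1.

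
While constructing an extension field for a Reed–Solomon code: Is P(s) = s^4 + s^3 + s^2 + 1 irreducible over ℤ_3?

Yes

Check for roots in ℤ_3: P(0) = 1; P(1) = 1; P(2) = 2.
No roots, so no linear factors.
Monic irreducibles of degree 2 over GF(3): s^2 + 1, s^2 + s - 1, s^2 - s - 1.
None of them divide P (all give nonzero remainder).
No irreducible factor of degree ≤ 2 exists, so P is irreducible over GF(3).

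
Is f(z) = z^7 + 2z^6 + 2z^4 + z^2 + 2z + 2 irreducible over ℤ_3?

Check for roots in ℤ_3: f(0) = 2; f(1) = 1; f(2) = 1.
No roots, so no linear factors.
Monic irreducibles of degree 2 over GF(3): z^2 + 1, z^2 + z + 2, z^2 + 2z + 2.
None of them divide f (all give nonzero remainder).
Degree-3 irreducible divisors: test the 8 monic irreducibles of degree 3 over GF(3).
None of them divide f (all give nonzero remainder).
No irreducible factor of degree ≤ 3 exists, so f is irreducible over GF(3).

Yes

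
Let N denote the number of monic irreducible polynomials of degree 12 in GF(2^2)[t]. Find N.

x^(4^12) − x is the product of all monic irreducibles of degree dividing 12; Möbius inversion gives N = (1/12) Σ μ(12/d)·4^d.
Divisors of 12: 1, 2, 3, 4, 6, 12; μ(12/d) for each: 0, 1, 0, -1, -1, 1.
Σ = 4^2 − 4^4 − 4^6 + 4^12 = 16772880.
N = 16772880/12 = 1397740.

1397740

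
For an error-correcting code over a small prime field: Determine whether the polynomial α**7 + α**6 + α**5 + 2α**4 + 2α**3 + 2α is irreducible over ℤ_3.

Write m(α) = α**7 + α**6 + α**5 + 2α**4 + 2α**3 + 2α.
Check for roots in ℤ_3: m(0) = 0 → root; m(1) = 0 → root; m(2) = 0 → root.
m(0) = 0, so (α) divides m(α); m is reducible.

No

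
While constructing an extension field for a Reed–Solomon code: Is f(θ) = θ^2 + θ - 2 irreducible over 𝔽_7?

Check for roots in 𝔽_7: f(0) = 5; f(1) = 0 → root; f(2) = 4; f(3) = 3; f(4) = 4; f(5) = 0 → root; f(6) = 5.
f(1) = 0, so (θ − 1) divides f(θ); f is reducible.

No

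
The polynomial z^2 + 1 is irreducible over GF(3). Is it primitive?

No

Write f(z) = z^2 + 1.
|GF(3^2)^×| = 3^2 − 1 = 8. Prime factorization: 8 = 2^3.
f is primitive ⇔ z has order 8 in GF(3)[z]/(f), i.e. z^(8/q) ≠ 1 for each prime q | 8.
z^(4) mod f = 1
Since z^(4) = 1, the order of z divides 4 < 8; not primitive.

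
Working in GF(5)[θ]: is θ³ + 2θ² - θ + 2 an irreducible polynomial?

Yes

Write f(θ) = θ³ + 2θ² - θ + 2.
Check for roots in GF(5): f(0) = 2; f(1) = 4; f(2) = 1; f(3) = 4; f(4) = 4.
No roots. A degree-3 polynomial over a field with no linear factor is irreducible.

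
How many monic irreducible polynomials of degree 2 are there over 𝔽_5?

10

Gauss's count: N_{5}(2) = (1/2) Σ_{d|2} μ(2/d)·5^d.
Divisors of 2: 1, 2; μ(2/d) for each: -1, 1.
Σ = − 5^1 + 5^2 = 20.
N = 20/2 = 10.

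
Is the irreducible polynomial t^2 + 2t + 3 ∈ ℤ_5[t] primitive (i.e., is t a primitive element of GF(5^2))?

Yes

Write f(t) = t^2 + 2t + 3.
|GF(5^2)^×| = 5^2 − 1 = 24. Prime factorization: 24 = 2^3·3.
f is primitive ⇔ t has order 24 in GF(5)[t]/(f), i.e. t^(24/q) ≠ 1 for each prime q | 24.
t^(12) mod f = 4.
t^(8) mod f = 4t + 1.
None equal 1, so t has full order 24; f is primitive.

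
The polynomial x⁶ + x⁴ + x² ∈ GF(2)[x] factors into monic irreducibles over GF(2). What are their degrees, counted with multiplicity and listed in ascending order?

1, 1, 2, 2

Write h(x) = x⁶ + x⁴ + x².
Roots in GF(2): h(0) = 0 → root; h(1) = 1.
Linear factors from roots: (x).
Complete factorization: h(x) = (x)^2·(x² + x + 1)^2.
Factor degrees with multiplicity: 1 + 1 + 2 + 2 = 6.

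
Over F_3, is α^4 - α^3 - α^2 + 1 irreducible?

No

Write m(α) = α^4 - α^3 - α^2 + 1.
Check for roots in F_3: m(0) = 1; m(1) = 0 → root; m(2) = 2.
m(1) = 0, so (α − 1) divides m(α); m is reducible.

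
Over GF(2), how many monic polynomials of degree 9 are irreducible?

56

x^(2^9) − x is the product of all monic irreducibles of degree dividing 9; Möbius inversion gives N = (1/9) Σ μ(9/d)·2^d.
Divisors of 9: 1, 3, 9; μ(9/d) for each: 0, -1, 1.
Σ = − 2^3 + 2^9 = 504.
N = 504/9 = 56.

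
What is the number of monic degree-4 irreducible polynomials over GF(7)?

By the necklace-counting formula, N_7(4) = (1/4) Σ_{d|4} μ(4/d)·7^d.
Divisors of 4: 1, 2, 4; μ(4/d) for each: 0, -1, 1.
Σ = − 7^2 + 7^4 = 2352.
N = 2352/4 = 588.

588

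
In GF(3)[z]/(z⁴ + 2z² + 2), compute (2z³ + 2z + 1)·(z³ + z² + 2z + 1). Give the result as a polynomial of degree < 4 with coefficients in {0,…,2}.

Multiply in GF(3)[z]: (2z³ + 2z + 1)·(z³ + z² + 2z + 1) = 2z⁶ + 2z⁵ + 2z³ + 2z² + z + 1.
Reduce using z⁴ ≡ z² + 1 (mod z⁴ + 2z² + 2).
Reduced: z³.

z^3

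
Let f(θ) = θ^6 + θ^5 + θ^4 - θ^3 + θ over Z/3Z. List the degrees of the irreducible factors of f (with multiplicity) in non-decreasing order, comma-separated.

1, 1, 2, 2

Roots in Z/3Z: f(0) = 0 → root; f(1) = 0 → root; f(2) = 1.
Linear factors from roots: (θ), (θ - 1).
Complete factorization: f(θ) = (θ)·(θ - 1)·(θ^2 + 1)·(θ^2 - θ - 1).
Factor degrees with multiplicity: 1 + 1 + 2 + 2 = 6.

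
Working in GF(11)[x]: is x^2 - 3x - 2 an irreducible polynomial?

Yes

Write m(x) = x^2 - 3x - 2.
Check each element of GF(11) for a root: m(0)=9, m(1)=7, m(2)=7, m(3)=9, m(4)=2, m(5)=8, m(6)=5, m(7)=4, m(8)=5, m(9)=8, m(10)=2.
No roots. A degree-2 polynomial over a field with no linear factor is irreducible.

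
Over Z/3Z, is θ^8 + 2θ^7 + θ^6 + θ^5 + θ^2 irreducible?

No

Write m(θ) = θ^8 + 2θ^7 + θ^6 + θ^5 + θ^2.
Check for roots in Z/3Z: m(0) = 0 → root; m(1) = 0 → root; m(2) = 0 → root.
m(0) = 0, so (θ) divides m(θ); m is reducible.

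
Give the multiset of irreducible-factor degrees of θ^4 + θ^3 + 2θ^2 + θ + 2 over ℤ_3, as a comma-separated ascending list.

Write g(θ) = θ^4 + θ^3 + 2θ^2 + θ + 2.
Roots in ℤ_3: g(0) = 2; g(1) = 1; g(2) = 0 → root.
Linear factors from roots: (θ + 1).
Complete factorization: g(θ) = (θ + 1)·(θ^3 + 2θ + 2).
Factor degrees with multiplicity: 1 + 3 = 4.

1, 3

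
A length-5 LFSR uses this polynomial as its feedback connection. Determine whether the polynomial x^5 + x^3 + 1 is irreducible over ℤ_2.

Yes

Write g(x) = x^5 + x^3 + 1.
Check for roots in ℤ_2: g(0) = 1; g(1) = 1.
No roots, so no linear factors.
Monic irreducibles of degree 2 over GF(2): x^2 + x + 1.
None of them divide g (all give nonzero remainder).
No irreducible factor of degree ≤ 2 exists, so g is irreducible over GF(2).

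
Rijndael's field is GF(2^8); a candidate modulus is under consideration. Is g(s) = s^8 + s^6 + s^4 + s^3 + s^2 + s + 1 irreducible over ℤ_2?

Yes

Check for roots in ℤ_2: g(0) = 1; g(1) = 1.
No roots, so no linear factors.
Monic irreducibles of degree 2 over GF(2): s^2 + s + 1.
None of them divide g (all give nonzero remainder).
Monic irreducibles of degree 3 over GF(2): s^3 + s + 1, s^3 + s^2 + 1.
None of them divide g (all give nonzero remainder).
Monic irreducibles of degree 4 over GF(2): s^4 + s + 1, s^4 + s^3 + 1, s^4 + s^3 + s^2 + s + 1.
None of them divide g (all give nonzero remainder).
No irreducible factor of degree ≤ 4 exists, so g is irreducible over GF(2).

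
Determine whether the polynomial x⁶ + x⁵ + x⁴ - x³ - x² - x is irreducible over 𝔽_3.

Write P(x) = x⁶ + x⁵ + x⁴ - x³ - x² - x.
Check for roots in 𝔽_3: P(0) = 0 → root; P(1) = 0 → root; P(2) = 2.
P(0) = 0, so (x) divides P(x); P is reducible.

No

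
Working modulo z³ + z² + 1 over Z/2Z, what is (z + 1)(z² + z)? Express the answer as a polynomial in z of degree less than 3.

z^2 + z + 1

Multiply in Z/2Z[z]: (z + 1)·(z² + z) = z³ + z.
Reduce using z³ ≡ z² + 1 (mod z³ + z² + 1).
Reduced: z² + z + 1.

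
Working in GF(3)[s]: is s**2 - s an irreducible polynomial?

No

Write P(s) = s**2 - s.
Check for roots in GF(3): P(0) = 0 → root; P(1) = 0 → root; P(2) = 2.
P(0) = 0, so (s) divides P(s); P is reducible.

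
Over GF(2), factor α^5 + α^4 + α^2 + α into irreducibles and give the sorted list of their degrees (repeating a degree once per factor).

Write h(α) = α^5 + α^4 + α^2 + α.
Roots in GF(2): h(0) = 0 → root; h(1) = 0 → root.
Linear factors from roots: (α), (α + 1).
Complete factorization: h(α) = (α)·(α + 1)^2·(α^2 + α + 1).
Factor degrees with multiplicity: 1 + 1 + 1 + 2 = 5.

1, 1, 1, 2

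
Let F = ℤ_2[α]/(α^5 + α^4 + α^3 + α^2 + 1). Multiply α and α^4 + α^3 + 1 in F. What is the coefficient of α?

Multiply in ℤ_2[α]: (α)·(α^4 + α^3 + 1) = α^5 + α^4 + α.
Reduce using α^5 ≡ α^4 + α^3 + α^2 + 1 (mod α^5 + α^4 + α^3 + α^2 + 1).
Reduced: α^3 + α^2 + α + 1.

1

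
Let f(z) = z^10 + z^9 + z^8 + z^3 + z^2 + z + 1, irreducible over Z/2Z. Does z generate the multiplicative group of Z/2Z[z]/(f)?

No

|GF(2^10)^×| = 2^10 − 1 = 1023. Prime factorization: 1023 = 3·11·31.
f is primitive ⇔ z has order 1023 in GF(2)[z]/(f), i.e. z^(1023/q) ≠ 1 for each prime q | 1023.
z^(341) mod f = 1
z^(93) mod f = z^7 + z^6 + z^5.
z^(33) mod f = z^2 + z.
Since z^(341) = 1, the order of z divides 341 < 1023; not primitive.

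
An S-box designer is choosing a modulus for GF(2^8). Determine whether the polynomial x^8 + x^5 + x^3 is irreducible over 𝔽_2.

Write g(x) = x^8 + x^5 + x^3.
Check for roots in 𝔽_2: g(0) = 0 → root; g(1) = 1.
g(0) = 0, so (x) divides g(x); g is reducible.

No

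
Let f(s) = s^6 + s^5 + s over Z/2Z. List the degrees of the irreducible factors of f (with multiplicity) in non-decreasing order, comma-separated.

Roots in Z/2Z: f(0) = 0 → root; f(1) = 1.
Linear factors from roots: (s).
Complete factorization: f(s) = (s)·(s^2 + s + 1)·(s^3 + s + 1).
Factor degrees with multiplicity: 1 + 2 + 3 = 6.

1, 2, 3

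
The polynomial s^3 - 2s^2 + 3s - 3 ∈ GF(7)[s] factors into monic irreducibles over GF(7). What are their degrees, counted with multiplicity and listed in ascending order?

3

Write g(s) = s^3 - 2s^2 + 3s - 3.
Complete factorization: g(s) = (s^3 - 2s^2 + 3s - 3).
Factor degrees with multiplicity: 3 = 3.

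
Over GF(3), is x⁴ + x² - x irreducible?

Write m(x) = x⁴ + x² - x.
Check for roots in GF(3): m(0) = 0 → root; m(1) = 1; m(2) = 0 → root.
m(0) = 0, so (x) divides m(x); m is reducible.

No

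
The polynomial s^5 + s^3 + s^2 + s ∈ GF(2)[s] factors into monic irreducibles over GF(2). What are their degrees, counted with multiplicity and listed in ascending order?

1, 1, 3

Write g(s) = s^5 + s^3 + s^2 + s.
Roots in GF(2): g(0) = 0 → root; g(1) = 0 → root.
Linear factors from roots: (s), (s + 1).
Complete factorization: g(s) = (s)·(s + 1)·(s^3 + s^2 + 1).
Factor degrees with multiplicity: 1 + 1 + 3 = 5.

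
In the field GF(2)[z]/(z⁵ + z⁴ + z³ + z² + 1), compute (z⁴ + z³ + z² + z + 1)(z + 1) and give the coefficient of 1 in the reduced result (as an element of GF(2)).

0

Multiply in GF(2)[z]: (z⁴ + z³ + z² + z + 1)·(z + 1) = z⁵ + 1.
Reduce using z⁵ ≡ z⁴ + z³ + z² + 1 (mod z⁵ + z⁴ + z³ + z² + 1).
Reduced: z⁴ + z³ + z².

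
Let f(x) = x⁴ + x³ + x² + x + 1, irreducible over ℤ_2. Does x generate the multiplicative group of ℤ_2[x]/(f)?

No

|GF(2^4)^×| = 2^4 − 1 = 15. Prime factorization: 15 = 3·5.
f is primitive ⇔ x has order 15 in GF(2)[x]/(f), i.e. x^(15/q) ≠ 1 for each prime q | 15.
x^(5) mod f = 1
x^(3) mod f = x³.
Since x^(5) = 1, the order of x divides 5 < 15; not primitive.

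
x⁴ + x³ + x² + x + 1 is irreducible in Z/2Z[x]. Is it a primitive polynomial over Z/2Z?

No

Write f(x) = x⁴ + x³ + x² + x + 1.
|GF(2^4)^×| = 2^4 − 1 = 15. Prime factorization: 15 = 3·5.
f is primitive ⇔ x has order 15 in GF(2)[x]/(f), i.e. x^(15/q) ≠ 1 for each prime q | 15.
x^(5) mod f = 1
x^(3) mod f = x³.
Since x^(5) = 1, the order of x divides 5 < 15; not primitive.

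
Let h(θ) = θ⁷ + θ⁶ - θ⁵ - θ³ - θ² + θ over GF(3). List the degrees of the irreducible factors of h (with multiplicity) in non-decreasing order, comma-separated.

Roots in GF(3): h(0) = 0 → root; h(1) = 0 → root; h(2) = 0 → root.
Linear factors from roots: (θ), (θ - 1), (θ + 1).
Complete factorization: h(θ) = (θ)·(θ + 1)·(θ - 1)·(θ² + 1)·(θ² + θ - 1).
Factor degrees with multiplicity: 1 + 1 + 1 + 2 + 2 = 7.

1, 1, 1, 2, 2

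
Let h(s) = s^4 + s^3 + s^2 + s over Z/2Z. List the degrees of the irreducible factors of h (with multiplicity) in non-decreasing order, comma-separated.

Roots in Z/2Z: h(0) = 0 → root; h(1) = 0 → root.
Linear factors from roots: (s), (s + 1).
Complete factorization: h(s) = (s)·(s + 1)^3.
Factor degrees with multiplicity: 1 + 1 + 1 + 1 = 4.

1, 1, 1, 1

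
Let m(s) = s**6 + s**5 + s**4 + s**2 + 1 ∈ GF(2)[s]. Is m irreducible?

Yes

Check for roots in GF(2): m(0) = 1; m(1) = 1.
No roots, so no linear factors.
Monic irreducibles of degree 2 over GF(2): s**2 + s + 1.
None of them divide m (all give nonzero remainder).
Monic irreducibles of degree 3 over GF(2): s**3 + s + 1, s**3 + s**2 + 1.
None of them divide m (all give nonzero remainder).
No irreducible factor of degree ≤ 3 exists, so m is irreducible over GF(2).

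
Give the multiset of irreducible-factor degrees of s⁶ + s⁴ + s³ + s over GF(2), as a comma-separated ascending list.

Write f(s) = s⁶ + s⁴ + s³ + s.
Roots in GF(2): f(0) = 0 → root; f(1) = 0 → root.
Linear factors from roots: (s), (s + 1).
Complete factorization: f(s) = (s)·(s + 1)^3·(s² + s + 1).
Factor degrees with multiplicity: 1 + 1 + 1 + 1 + 2 = 6.

1, 1, 1, 1, 2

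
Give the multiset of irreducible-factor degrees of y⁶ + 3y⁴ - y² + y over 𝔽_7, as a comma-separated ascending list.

Write g(y) = y⁶ + 3y⁴ - y² + y.
Linear factors from roots: (y), (y - 3).
Complete factorization: g(y) = (y)·(y - 3)·(y⁴ + 3y³ - 2y² + y + 2).
Factor degrees with multiplicity: 1 + 1 + 4 = 6.

1, 1, 4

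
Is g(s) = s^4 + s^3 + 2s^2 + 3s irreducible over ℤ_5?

Check for roots in ℤ_5: g(0) = 0 → root; g(1) = 2; g(2) = 3; g(3) = 0 → root; g(4) = 4.
g(0) = 0, so (s) divides g(s); g is reducible.

No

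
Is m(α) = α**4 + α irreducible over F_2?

Check for roots in F_2: m(0) = 0 → root; m(1) = 0 → root.
m(0) = 0, so (α) divides m(α); m is reducible.

No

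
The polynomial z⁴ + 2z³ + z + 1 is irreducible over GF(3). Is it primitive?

Write f(z) = z⁴ + 2z³ + z + 1.
|GF(3^4)^×| = 3^4 − 1 = 80. Prime factorization: 80 = 2^4·5.
f is primitive ⇔ z has order 80 in GF(3)[z]/(f), i.e. z^(80/q) ≠ 1 for each prime q | 80.
z^(40) mod f = 1
z^(16) mod f = 2z² + 2z + 1.
Since z^(40) = 1, the order of z divides 40 < 80; not primitive.

No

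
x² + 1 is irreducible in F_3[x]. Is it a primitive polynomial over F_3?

Write f(x) = x² + 1.
|GF(3^2)^×| = 3^2 − 1 = 8. Prime factorization: 8 = 2^3.
f is primitive ⇔ x has order 8 in GF(3)[x]/(f), i.e. x^(8/q) ≠ 1 for each prime q | 8.
x^(4) mod f = 1
Since x^(4) = 1, the order of x divides 4 < 8; not primitive.

No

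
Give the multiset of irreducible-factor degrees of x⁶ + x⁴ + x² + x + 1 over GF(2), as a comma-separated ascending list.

6

Write h(x) = x⁶ + x⁴ + x² + x + 1.
Roots in GF(2): h(0) = 1; h(1) = 1.
Complete factorization: h(x) = (x⁶ + x⁴ + x² + x + 1).
Factor degrees with multiplicity: 6 = 6.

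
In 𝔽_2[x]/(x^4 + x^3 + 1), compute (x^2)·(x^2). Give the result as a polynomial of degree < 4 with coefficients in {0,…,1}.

x^3 + 1

Multiply in 𝔽_2[x]: (x^2)·(x^2) = x^4.
Reduce using x^4 ≡ x^3 + 1 (mod x^4 + x^3 + 1).
Reduced: x^3 + 1.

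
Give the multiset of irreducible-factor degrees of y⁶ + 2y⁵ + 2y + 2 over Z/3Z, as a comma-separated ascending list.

Write g(y) = y⁶ + 2y⁵ + 2y + 2.
Roots in Z/3Z: g(0) = 2; g(1) = 1; g(2) = 2.
Complete factorization: g(y) = (y⁶ + 2y⁵ + 2y + 2).
Factor degrees with multiplicity: 6 = 6.

6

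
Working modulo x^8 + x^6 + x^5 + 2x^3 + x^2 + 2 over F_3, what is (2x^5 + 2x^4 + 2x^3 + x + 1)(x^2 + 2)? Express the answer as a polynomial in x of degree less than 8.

Multiply in F_3[x]: (2x^5 + 2x^4 + 2x^3 + x + 1)·(x^2 + 2) = 2x^7 + 2x^6 + x^4 + 2x^3 + x^2 + 2x + 2.
Reduced: 2x^7 + 2x^6 + x^4 + 2x^3 + x^2 + 2x + 2.

2x^7 + 2x^6 + x^4 + 2x^3 + x^2 + 2x + 2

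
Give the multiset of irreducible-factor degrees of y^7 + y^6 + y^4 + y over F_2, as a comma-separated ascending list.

1, 1, 1, 1, 3

Write g(y) = y^7 + y^6 + y^4 + y.
Roots in F_2: g(0) = 0 → root; g(1) = 0 → root.
Linear factors from roots: (y), (y + 1).
Complete factorization: g(y) = (y)·(y + 1)^3·(y^3 + y + 1).
Factor degrees with multiplicity: 1 + 1 + 1 + 1 + 3 = 7.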